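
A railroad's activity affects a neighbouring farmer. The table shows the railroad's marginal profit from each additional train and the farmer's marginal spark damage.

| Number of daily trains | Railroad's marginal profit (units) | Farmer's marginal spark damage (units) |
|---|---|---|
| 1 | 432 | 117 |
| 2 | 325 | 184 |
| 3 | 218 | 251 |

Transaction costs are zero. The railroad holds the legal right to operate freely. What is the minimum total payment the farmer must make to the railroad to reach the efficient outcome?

Left alone the railroad would choose level 3 (marginal profit stays positive).
Efficient level: k* = 2 (marginal profit ≥ marginal spark damage through 2).
The farmer must at least cover the railroad's forgone profit from cutting 3→2: 218 = 218.

218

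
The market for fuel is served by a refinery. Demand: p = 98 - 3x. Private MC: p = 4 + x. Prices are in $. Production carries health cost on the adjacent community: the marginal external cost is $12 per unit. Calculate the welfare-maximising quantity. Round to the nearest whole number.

Social marginal cost = private MC + MEC = 16 + x.
Set SMC = demand: 16 + x = 98 - 3x → x* = 20.5000.

x* = 21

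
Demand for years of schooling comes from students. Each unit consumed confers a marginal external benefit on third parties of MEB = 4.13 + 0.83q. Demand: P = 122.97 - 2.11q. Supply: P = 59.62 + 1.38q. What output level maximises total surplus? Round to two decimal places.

q* = 25.37

Social marginal benefit = demand + MEB = 127.10 - 1.28q.
Set SMB = MC: 127.10 - 1.28q = 59.62 + 1.38q → q* = 25.3684.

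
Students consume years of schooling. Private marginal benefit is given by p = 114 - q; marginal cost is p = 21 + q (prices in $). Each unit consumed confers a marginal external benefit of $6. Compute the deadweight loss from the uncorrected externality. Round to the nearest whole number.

Market equilibrium (private): 21 + q = 114 - q → q_m = 46.5000.
Social marginal benefit = demand + MEB = 120 - q.
Set SMB = MC: 120 - q = 21 + q → q* = 49.5000.
Height of the DWL triangle at q_m is SMB(q_m) − MC(q_m) = MEB(q_m) = 6.0000.
DWL = ½ × 3.0000 × 6.0000 = 9.0000.

DWL = $9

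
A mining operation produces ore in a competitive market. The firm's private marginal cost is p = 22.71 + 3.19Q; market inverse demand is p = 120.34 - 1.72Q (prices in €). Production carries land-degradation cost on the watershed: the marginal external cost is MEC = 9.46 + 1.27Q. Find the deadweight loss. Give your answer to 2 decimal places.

Market equilibrium (private): 22.71 + 3.19Q = 120.34 - 1.72Q → Q_m = 19.8839.
Social marginal cost = private MC + MEC = 32.17 + 4.46Q.
Set SMC = demand: 32.17 + 4.46Q = 120.34 - 1.72Q → Q* = 14.2670.
The welfare-loss triangle has base |Q_m − Q*| and height MEC(Q_m) (the vertical gap between SMC and demand is zero at Q* and MEC at Q_m).
DWL = ½ × 5.6169 × 34.7126 = 97.4886.

DWL = €97.49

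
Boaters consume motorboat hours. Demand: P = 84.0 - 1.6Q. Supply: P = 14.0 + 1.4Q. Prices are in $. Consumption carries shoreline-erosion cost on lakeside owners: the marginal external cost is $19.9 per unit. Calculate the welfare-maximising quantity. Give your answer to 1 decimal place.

Q* = 16.7

Social marginal benefit = demand − MEC = 64.1 - 1.6Q.
Set SMB = MC: 64.1 - 1.6Q = 14.0 + 1.4Q → Q* = 16.7000.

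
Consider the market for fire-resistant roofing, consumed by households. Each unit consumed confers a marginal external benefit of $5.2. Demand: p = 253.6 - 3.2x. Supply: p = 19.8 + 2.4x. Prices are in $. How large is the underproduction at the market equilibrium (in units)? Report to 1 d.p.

0.9 units

Market equilibrium (private): 19.8 + 2.4x = 253.6 - 3.2x → x_m = 41.7500.
Social marginal benefit = demand + MEB = 258.8 - 3.2x.
Set SMB = MC: 258.8 - 3.2x = 19.8 + 2.4x → x* = 42.6786.
Gap = |41.7500 − 42.6786| = 0.9286.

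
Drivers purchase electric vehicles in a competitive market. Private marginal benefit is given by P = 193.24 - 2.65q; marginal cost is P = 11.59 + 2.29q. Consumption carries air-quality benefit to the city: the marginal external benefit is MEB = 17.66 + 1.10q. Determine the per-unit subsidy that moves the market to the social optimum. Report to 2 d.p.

subsidy = 74.75 per unit

Social marginal benefit = demand + MEB = 210.90 - 1.55q.
Set SMB = MC: 210.90 - 1.55q = 11.59 + 2.29q → q* = 51.9036.
The Pigouvian subsidy equals MEB at q*: 17.66 + 1.10×51.9036 = 74.7540.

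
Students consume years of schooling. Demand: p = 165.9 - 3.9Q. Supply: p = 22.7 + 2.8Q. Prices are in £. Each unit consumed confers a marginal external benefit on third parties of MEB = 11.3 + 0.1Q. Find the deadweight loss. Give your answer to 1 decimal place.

Market equilibrium (private): 22.7 + 2.8Q = 165.9 - 3.9Q → Q_m = 21.3731.
Social marginal benefit = demand + MEB = 177.2 - 3.8Q.
Set SMB = MC: 177.2 - 3.8Q = 22.7 + 2.8Q → Q* = 23.4091.
The loss is the area between SMB and MC from Q* to Q_m; with linear curves that's a triangle of height MEB(Q_m).
DWL = ½ × 2.0360 × 13.4373 = 13.6792.

DWL = £13.7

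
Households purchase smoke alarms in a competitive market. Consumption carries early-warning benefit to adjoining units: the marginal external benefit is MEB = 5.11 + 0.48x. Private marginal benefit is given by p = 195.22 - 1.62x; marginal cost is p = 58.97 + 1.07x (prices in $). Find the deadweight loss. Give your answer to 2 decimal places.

Market equilibrium (private): 58.97 + 1.07x = 195.22 - 1.62x → x_m = 50.6506.
Social marginal benefit = demand + MEB = 200.33 - 1.14x.
Set SMB = MC: 200.33 - 1.14x = 58.97 + 1.07x → x* = 63.9638.
The loss is the area between SMB and MC from x* to x_m; with linear curves that's a triangle of height MEB(x_m).
DWL = ½ × 13.3132 × 29.4223 = 195.8525.

DWL = $195.85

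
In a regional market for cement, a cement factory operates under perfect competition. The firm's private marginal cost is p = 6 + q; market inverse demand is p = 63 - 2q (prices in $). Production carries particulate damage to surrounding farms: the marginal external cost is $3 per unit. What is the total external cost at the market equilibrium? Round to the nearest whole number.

Market equilibrium (private): 6 + q = 63 - 2q → q_m = 19.0000.
Total external cost = MEC × q_m = 3 × 19.0000 = 57.0000.

$57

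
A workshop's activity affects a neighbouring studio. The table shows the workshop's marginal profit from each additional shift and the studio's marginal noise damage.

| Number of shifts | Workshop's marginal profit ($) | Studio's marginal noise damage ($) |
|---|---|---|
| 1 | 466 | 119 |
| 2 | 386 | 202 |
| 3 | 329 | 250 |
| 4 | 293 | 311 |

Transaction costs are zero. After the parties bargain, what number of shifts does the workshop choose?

Bargaining reaches the level where marginal profit last exceeds marginal noise damage.
That holds through level 3 (329 ≥ 250) but not at 4 (293 < 311).

3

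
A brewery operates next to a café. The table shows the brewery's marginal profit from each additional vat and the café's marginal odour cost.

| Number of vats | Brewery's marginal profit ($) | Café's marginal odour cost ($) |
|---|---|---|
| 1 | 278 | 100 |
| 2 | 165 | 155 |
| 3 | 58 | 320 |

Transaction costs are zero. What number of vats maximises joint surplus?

Bargaining reaches the level where marginal profit last exceeds marginal odour cost.
That holds through level 2 (165 ≥ 155) but not at 3 (58 < 320).

2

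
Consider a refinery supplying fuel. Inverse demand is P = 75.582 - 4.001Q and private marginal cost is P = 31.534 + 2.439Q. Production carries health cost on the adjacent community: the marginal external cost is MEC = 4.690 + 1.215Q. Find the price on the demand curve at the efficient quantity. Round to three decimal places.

Social marginal cost = private MC + MEC = 36.224 + 3.654Q.
Set SMC = demand: 36.224 + 3.654Q = 75.582 - 4.001Q → Q* = 5.1415.
Consumer price on the demand curve at Q*: 75.582 − 4.001×5.1415 = 55.0109.

P = 55.011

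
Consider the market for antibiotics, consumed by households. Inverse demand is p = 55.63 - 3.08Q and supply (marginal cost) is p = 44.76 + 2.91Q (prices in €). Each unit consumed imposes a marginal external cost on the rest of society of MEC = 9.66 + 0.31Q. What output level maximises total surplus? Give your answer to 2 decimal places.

Social marginal benefit = demand − MEC = 45.97 - 3.39Q.
Set SMB = MC: 45.97 - 3.39Q = 44.76 + 2.91Q → Q* = 0.1921.

Q* = 0.19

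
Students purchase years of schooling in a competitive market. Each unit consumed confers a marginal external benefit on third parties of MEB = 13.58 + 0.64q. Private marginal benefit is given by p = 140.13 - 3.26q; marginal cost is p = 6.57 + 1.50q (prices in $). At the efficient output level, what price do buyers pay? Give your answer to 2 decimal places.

Social marginal benefit = demand + MEB = 153.71 - 2.62q.
Set SMB = MC: 153.71 - 2.62q = 6.57 + 1.50q → q* = 35.7136.
Consumer price on the demand curve at q*: 140.13 − 3.26×35.7136 = 23.7037.

P = $23.70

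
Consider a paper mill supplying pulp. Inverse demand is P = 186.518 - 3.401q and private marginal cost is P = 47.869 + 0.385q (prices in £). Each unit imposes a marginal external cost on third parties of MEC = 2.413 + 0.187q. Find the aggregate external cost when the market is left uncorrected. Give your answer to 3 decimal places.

£213.764

Market equilibrium (private): 47.869 + 0.385q = 186.518 - 3.401q → q_m = 36.6215.
Total external cost = ∫₀^{q_m} (2.413 + 0.187q) dq = 2.413×36.6215 + ½×0.187×36.6215² = 213.7637.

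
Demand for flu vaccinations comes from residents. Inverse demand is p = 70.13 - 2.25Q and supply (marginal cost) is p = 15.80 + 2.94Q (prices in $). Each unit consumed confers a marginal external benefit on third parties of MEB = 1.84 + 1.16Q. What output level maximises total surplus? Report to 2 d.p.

Q* = 13.94

Social marginal benefit = demand + MEB = 71.97 - 1.09Q.
Set SMB = MC: 71.97 - 1.09Q = 15.80 + 2.94Q → Q* = 13.9380.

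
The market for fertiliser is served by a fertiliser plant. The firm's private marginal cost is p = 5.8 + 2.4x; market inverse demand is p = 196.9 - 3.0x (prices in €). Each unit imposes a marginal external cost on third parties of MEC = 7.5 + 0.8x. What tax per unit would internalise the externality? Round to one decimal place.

Social marginal cost = private MC + MEC = 13.3 + 3.2x.
Set SMC = demand: 13.3 + 3.2x = 196.9 - 3.0x → x* = 29.6129.
The Pigouvian tax equals MEC at x*: 7.5 + 0.8×29.6129 = 31.1903.

tax = €31.2 per unit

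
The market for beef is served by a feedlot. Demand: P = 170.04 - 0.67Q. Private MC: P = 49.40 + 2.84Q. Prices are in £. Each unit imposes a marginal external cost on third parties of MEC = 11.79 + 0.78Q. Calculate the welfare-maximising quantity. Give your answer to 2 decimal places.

Social marginal cost = private MC + MEC = 61.19 + 3.62Q.
Set SMC = demand: 61.19 + 3.62Q = 170.04 - 0.67Q → Q* = 25.3730.

Q* = 25.37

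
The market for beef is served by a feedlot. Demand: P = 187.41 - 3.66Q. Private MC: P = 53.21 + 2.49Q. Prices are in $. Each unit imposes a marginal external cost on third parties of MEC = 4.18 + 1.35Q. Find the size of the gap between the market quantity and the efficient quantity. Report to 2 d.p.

Market equilibrium (private): 53.21 + 2.49Q = 187.41 - 3.66Q → Q_m = 21.8211.
Social marginal cost = private MC + MEC = 57.39 + 3.84Q.
Set SMC = demand: 57.39 + 3.84Q = 187.41 - 3.66Q → Q* = 17.3360.
Gap = |21.8211 − 17.3360| = 4.4851.

4.49 units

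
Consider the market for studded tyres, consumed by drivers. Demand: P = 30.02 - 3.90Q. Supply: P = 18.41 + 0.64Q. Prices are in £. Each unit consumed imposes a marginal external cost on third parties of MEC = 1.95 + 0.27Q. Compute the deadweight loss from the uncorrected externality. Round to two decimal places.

DWL = £0.72

Market equilibrium (private): 18.41 + 0.64Q = 30.02 - 3.90Q → Q_m = 2.5573.
Social marginal benefit = demand − MEC = 28.07 - 4.17Q.
Set SMB = MC: 28.07 - 4.17Q = 18.41 + 0.64Q → Q* = 2.0083.
Between Q* and Q_m the wedge MC − SMB runs linearly from 0 to MEC(Q_m), so the loss is a triangle.
DWL = ½ × 0.5490 × 2.6405 = 0.7248.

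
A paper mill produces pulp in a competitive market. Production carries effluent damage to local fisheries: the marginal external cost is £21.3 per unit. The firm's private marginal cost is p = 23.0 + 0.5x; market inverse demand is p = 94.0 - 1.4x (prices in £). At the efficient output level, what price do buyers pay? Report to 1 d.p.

P = £57.4

Social marginal cost = private MC + MEC = 44.3 + 0.5x.
Set SMC = demand: 44.3 + 0.5x = 94.0 - 1.4x → x* = 26.1579.
Consumer price on the demand curve at x*: 94.0 − 1.4×26.1579 = 57.3789.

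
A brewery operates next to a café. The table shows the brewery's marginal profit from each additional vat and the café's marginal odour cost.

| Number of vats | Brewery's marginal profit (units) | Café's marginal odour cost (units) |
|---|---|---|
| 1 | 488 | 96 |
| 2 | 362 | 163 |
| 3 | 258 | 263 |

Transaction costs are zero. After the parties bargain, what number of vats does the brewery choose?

2

Bargaining reaches the level where marginal profit last exceeds marginal odour cost.
That holds through level 2 (362 ≥ 163) but not at 3 (258 < 263).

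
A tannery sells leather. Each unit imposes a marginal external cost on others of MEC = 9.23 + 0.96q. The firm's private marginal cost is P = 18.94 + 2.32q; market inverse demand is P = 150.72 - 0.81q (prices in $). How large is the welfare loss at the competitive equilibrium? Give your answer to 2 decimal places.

DWL = $301.34

Market equilibrium (private): 18.94 + 2.32q = 150.72 - 0.81q → q_m = 42.1022.
Social marginal cost = private MC + MEC = 28.17 + 3.28q.
Set SMC = demand: 28.17 + 3.28q = 150.72 - 0.81q → q* = 29.9633.
The loss is the area between SMC and demand from q* to q_m; with linear curves that's a triangle of height MEC(q_m).
DWL = ½ × 12.1389 × 49.6481 = 301.3367.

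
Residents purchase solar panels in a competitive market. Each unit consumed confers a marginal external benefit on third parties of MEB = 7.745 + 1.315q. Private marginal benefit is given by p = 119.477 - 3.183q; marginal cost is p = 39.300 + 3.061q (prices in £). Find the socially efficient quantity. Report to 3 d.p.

q* = 17.838

Social marginal benefit = demand + MEB = 127.222 - 1.868q.
Set SMB = MC: 127.222 - 1.868q = 39.300 + 3.061q → q* = 17.8377.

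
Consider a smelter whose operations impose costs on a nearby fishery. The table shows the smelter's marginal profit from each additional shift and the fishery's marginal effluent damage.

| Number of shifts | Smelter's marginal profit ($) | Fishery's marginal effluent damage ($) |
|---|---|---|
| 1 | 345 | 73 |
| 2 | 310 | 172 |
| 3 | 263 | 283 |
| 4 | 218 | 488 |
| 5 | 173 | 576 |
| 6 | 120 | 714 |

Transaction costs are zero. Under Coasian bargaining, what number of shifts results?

Bargaining reaches the level where marginal profit last exceeds marginal effluent damage.
That holds through level 2 (310 ≥ 172) but not at 3 (263 < 283).

2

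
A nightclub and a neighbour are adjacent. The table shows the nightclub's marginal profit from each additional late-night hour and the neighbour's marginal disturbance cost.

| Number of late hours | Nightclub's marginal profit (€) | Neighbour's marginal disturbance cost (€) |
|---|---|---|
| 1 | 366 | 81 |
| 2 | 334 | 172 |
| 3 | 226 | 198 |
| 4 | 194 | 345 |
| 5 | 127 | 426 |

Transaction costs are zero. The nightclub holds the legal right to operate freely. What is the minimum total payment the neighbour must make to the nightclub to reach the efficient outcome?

€321

Left alone the nightclub would choose level 5 (marginal profit stays positive).
Efficient level: k* = 3 (marginal profit ≥ marginal disturbance cost through 3).
The neighbour must at least cover the nightclub's forgone profit from cutting 5→3: 194 + 127 = 321.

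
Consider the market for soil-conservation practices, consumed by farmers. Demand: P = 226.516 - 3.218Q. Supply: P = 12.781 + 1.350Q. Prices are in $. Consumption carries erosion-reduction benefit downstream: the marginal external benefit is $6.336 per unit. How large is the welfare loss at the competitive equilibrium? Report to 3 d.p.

DWL = $4.394

Market equilibrium (private): 12.781 + 1.350Q = 226.516 - 3.218Q → Q_m = 46.7896.
Social marginal benefit = demand + MEB = 232.852 - 3.218Q.
Set SMB = MC: 232.852 - 3.218Q = 12.781 + 1.350Q → Q* = 48.1767.
Height of the DWL triangle at Q_m is SMB(Q_m) − MC(Q_m) = MEB(Q_m) = 6.3360.
DWL = ½ × 1.3871 × 6.3360 = 4.3943.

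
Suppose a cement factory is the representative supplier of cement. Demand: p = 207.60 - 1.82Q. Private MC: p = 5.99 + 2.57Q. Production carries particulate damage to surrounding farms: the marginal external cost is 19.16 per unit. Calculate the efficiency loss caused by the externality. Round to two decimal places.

DWL = 41.81

Market equilibrium (private): 5.99 + 2.57Q = 207.60 - 1.82Q → Q_m = 45.9248.
Social marginal cost = private MC + MEC = 25.15 + 2.57Q.
Set SMC = demand: 25.15 + 2.57Q = 207.60 - 1.82Q → Q* = 41.5604.
The welfare-loss triangle has base |Q_m − Q*| and height MEC(Q_m) (the vertical gap between SMC and demand is zero at Q* and MEC at Q_m).
DWL = ½ × 4.3644 × 19.1600 = 41.8110.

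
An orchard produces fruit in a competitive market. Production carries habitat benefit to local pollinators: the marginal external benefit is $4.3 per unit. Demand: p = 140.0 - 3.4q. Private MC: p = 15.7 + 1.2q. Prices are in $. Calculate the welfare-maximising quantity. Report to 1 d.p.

q* = 28.0

Social marginal cost = private MC − MEB = 11.4 + 1.2q.
Set SMC = demand: 11.4 + 1.2q = 140.0 - 3.4q → q* = 27.9565.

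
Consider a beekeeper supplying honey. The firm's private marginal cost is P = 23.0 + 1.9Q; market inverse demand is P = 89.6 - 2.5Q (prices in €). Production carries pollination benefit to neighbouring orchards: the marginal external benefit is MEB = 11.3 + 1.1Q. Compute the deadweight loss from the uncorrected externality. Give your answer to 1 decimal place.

DWL = €118.4

Market equilibrium (private): 23.0 + 1.9Q = 89.6 - 2.5Q → Q_m = 15.1364.
Social marginal cost = private MC − MEB = 11.7 + 0.8Q.
Set SMC = demand: 11.7 + 0.8Q = 89.6 - 2.5Q → Q* = 23.6061.
Between Q* and Q_m the wedge demand − SMC runs linearly from 0 to MEB(Q_m), so the loss is a triangle.
DWL = ½ × 8.4697 × 27.9500 = 118.3641.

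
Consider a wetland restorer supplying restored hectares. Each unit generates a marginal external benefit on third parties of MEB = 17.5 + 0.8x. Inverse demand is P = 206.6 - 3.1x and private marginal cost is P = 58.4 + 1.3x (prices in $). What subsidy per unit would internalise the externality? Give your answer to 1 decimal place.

Social marginal cost = private MC − MEB = 40.9 + 0.5x.
Set SMC = demand: 40.9 + 0.5x = 206.6 - 3.1x → x* = 46.0278.
The Pigouvian subsidy equals MEB at x*: 17.5 + 0.8×46.0278 = 54.3222.

subsidy = $54.3 per unit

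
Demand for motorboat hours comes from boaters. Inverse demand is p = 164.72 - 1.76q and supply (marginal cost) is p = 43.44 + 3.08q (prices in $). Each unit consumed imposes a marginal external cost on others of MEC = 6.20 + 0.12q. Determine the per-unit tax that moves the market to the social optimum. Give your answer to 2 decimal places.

tax = $8.98 per unit

Social marginal benefit = demand − MEC = 158.52 - 1.88q.
Set SMB = MC: 158.52 - 1.88q = 43.44 + 3.08q → q* = 23.2016.
The Pigouvian tax equals MEC at q*: 6.20 + 0.12×23.2016 = 8.9842.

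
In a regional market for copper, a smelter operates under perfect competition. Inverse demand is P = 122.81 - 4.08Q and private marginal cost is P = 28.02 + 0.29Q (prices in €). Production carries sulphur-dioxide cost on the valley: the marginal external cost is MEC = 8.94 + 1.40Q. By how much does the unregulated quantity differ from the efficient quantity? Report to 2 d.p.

6.81 units

Market equilibrium (private): 28.02 + 0.29Q = 122.81 - 4.08Q → Q_m = 21.6911.
Social marginal cost = private MC + MEC = 36.96 + 1.69Q.
Set SMC = demand: 36.96 + 1.69Q = 122.81 - 4.08Q → Q* = 14.8787.
Gap = |21.6911 − 14.8787| = 6.8124.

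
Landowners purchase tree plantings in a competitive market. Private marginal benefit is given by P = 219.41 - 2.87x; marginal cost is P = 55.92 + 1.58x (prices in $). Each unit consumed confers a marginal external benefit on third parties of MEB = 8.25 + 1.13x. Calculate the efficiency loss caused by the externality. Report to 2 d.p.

Market equilibrium (private): 55.92 + 1.58x = 219.41 - 2.87x → x_m = 36.7393.
Social marginal benefit = demand + MEB = 227.66 - 1.74x.
Set SMB = MC: 227.66 - 1.74x = 55.92 + 1.58x → x* = 51.7289.
Between x* and x_m the wedge SMB − MC runs linearly from 0 to MEB(x_m), so the loss is a triangle.
DWL = ½ × 14.9896 × 49.7654 = 372.9817.

DWL = $372.98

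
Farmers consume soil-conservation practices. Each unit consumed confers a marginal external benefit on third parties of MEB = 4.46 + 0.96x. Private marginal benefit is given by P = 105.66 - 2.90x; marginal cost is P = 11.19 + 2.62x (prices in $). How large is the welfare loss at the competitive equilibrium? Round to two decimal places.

DWL = $47.85

Market equilibrium (private): 11.19 + 2.62x = 105.66 - 2.90x → x_m = 17.1141.
Social marginal benefit = demand + MEB = 110.12 - 1.94x.
Set SMB = MC: 110.12 - 1.94x = 11.19 + 2.62x → x* = 21.6952.
The loss is the area between SMB and MC from x* to x_m; with linear curves that's a triangle of height MEB(x_m).
DWL = ½ × 4.5811 × 20.8896 = 47.8487.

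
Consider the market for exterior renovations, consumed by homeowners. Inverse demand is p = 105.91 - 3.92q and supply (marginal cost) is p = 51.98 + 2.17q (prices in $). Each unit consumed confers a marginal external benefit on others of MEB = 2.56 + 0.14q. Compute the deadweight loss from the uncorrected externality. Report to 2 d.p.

DWL = $1.21

Market equilibrium (private): 51.98 + 2.17q = 105.91 - 3.92q → q_m = 8.8555.
Social marginal benefit = demand + MEB = 108.47 - 3.78q.
Set SMB = MC: 108.47 - 3.78q = 51.98 + 2.17q → q* = 9.4941.
The loss is the area between SMB and MC from q* to q_m; with linear curves that's a triangle of height MEB(q_m).
DWL = ½ × 0.6386 × 3.7998 = 1.2133.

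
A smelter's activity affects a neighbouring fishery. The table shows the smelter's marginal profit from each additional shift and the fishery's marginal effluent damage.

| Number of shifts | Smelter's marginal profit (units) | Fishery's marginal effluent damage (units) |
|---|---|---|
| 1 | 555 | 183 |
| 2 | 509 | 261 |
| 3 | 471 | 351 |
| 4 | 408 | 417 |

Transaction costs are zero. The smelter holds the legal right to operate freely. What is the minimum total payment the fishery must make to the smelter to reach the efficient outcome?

408

Left alone the smelter would choose level 4 (marginal profit stays positive).
Efficient level: k* = 3 (marginal profit ≥ marginal effluent damage through 3).
The fishery must at least cover the smelter's forgone profit from cutting 4→3: 408 = 408.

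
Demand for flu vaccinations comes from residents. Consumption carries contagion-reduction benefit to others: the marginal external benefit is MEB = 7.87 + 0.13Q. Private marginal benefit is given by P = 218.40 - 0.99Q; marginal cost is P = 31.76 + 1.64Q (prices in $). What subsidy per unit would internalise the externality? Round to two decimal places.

Social marginal benefit = demand + MEB = 226.27 - 0.86Q.
Set SMB = MC: 226.27 - 0.86Q = 31.76 + 1.64Q → Q* = 77.8040.
The Pigouvian subsidy equals MEB at Q*: 7.87 + 0.13×77.8040 = 17.9845.

subsidy = $17.98 per unit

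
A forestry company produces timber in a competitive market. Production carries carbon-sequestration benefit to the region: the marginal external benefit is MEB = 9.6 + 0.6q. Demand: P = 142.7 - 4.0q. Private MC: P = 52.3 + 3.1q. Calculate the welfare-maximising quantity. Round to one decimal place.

q* = 15.4

Social marginal cost = private MC − MEB = 42.7 + 2.5q.
Set SMC = demand: 42.7 + 2.5q = 142.7 - 4.0q → q* = 15.3846.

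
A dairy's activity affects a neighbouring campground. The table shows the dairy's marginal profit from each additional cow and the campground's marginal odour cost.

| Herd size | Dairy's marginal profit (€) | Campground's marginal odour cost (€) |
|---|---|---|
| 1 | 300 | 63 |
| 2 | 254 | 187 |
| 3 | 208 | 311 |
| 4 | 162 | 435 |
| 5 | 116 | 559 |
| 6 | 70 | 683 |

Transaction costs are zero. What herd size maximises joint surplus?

2

Bargaining reaches the level where marginal profit last exceeds marginal odour cost.
That holds through level 2 (254 ≥ 187) but not at 3 (208 < 311).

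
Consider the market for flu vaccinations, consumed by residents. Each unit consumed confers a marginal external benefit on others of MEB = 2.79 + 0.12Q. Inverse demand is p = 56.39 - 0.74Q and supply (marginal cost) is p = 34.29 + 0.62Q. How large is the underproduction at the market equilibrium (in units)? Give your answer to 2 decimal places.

Market equilibrium (private): 34.29 + 0.62Q = 56.39 - 0.74Q → Q_m = 16.2500.
Social marginal benefit = demand + MEB = 59.18 - 0.62Q.
Set SMB = MC: 59.18 - 0.62Q = 34.29 + 0.62Q → Q* = 20.0726.
Gap = |16.2500 − 20.0726| = 3.8226.

3.82 units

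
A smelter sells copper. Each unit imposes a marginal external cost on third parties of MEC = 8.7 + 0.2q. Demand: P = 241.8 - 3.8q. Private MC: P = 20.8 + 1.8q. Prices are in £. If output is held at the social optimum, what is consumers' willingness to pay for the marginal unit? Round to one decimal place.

P = £102.7

Social marginal cost = private MC + MEC = 29.5 + 2.0q.
Set SMC = demand: 29.5 + 2.0q = 241.8 - 3.8q → q* = 36.6034.
Consumer price on the demand curve at q*: 241.8 − 3.8×36.6034 = 102.7071.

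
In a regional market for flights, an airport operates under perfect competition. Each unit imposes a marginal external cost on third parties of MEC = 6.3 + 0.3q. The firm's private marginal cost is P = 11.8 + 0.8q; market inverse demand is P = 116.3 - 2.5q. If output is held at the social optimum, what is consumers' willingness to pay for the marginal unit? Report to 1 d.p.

P = 48.1

Social marginal cost = private MC + MEC = 18.1 + 1.1q.
Set SMC = demand: 18.1 + 1.1q = 116.3 - 2.5q → q* = 27.2778.
Consumer price on the demand curve at q*: 116.3 − 2.5×27.2778 = 48.1055.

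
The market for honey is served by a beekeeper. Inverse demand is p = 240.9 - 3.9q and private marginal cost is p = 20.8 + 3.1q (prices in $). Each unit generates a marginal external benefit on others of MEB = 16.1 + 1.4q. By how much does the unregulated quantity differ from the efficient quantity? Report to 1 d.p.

10.7 units

Market equilibrium (private): 20.8 + 3.1q = 240.9 - 3.9q → q_m = 31.4429.
Social marginal cost = private MC − MEB = 4.7 + 1.7q.
Set SMC = demand: 4.7 + 1.7q = 240.9 - 3.9q → q* = 42.1786.
Gap = |31.4429 − 42.1786| = 10.7357.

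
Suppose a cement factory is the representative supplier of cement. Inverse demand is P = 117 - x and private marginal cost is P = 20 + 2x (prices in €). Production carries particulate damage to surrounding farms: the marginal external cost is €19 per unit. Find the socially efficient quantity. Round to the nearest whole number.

x* = 26

Social marginal cost = private MC + MEC = 39 + 2x.
Set SMC = demand: 39 + 2x = 117 - x → x* = 26.0000.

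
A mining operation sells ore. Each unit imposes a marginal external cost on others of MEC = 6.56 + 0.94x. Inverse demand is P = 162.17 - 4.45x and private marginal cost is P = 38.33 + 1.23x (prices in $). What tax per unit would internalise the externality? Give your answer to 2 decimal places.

Social marginal cost = private MC + MEC = 44.89 + 2.17x.
Set SMC = demand: 44.89 + 2.17x = 162.17 - 4.45x → x* = 17.7160.
The Pigouvian tax equals MEC at x*: 6.56 + 0.94×17.7160 = 23.2130.

tax = $23.21 per unit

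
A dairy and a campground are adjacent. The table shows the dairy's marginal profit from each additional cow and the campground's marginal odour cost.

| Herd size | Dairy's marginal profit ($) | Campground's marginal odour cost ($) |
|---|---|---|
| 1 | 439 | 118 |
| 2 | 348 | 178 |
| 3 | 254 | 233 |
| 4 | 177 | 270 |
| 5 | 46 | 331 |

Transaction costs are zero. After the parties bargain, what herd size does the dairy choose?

3

Bargaining reaches the level where marginal profit last exceeds marginal odour cost.
That holds through level 3 (254 ≥ 233) but not at 4 (177 < 270).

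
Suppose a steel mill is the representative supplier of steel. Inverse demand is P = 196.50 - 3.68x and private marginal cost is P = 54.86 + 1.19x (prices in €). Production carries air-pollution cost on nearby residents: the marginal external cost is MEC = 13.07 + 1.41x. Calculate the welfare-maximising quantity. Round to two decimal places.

Social marginal cost = private MC + MEC = 67.93 + 2.60x.
Set SMC = demand: 67.93 + 2.60x = 196.50 - 3.68x → x* = 20.4729.

x* = 20.47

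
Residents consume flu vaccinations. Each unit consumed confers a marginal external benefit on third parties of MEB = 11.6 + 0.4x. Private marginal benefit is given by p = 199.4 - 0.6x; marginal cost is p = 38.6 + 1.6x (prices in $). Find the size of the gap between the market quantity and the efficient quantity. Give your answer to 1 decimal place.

Market equilibrium (private): 38.6 + 1.6x = 199.4 - 0.6x → x_m = 73.0909.
Social marginal benefit = demand + MEB = 211.0 - 0.2x.
Set SMB = MC: 211.0 - 0.2x = 38.6 + 1.6x → x* = 95.7778.
Gap = |73.0909 − 95.7778| = 22.6869.

22.7 units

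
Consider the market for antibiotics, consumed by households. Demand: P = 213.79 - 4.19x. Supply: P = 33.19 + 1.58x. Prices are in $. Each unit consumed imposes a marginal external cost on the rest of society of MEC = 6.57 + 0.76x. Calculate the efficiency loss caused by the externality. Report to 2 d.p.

DWL = $70.57

Market equilibrium (private): 33.19 + 1.58x = 213.79 - 4.19x → x_m = 31.2998.
Social marginal benefit = demand − MEC = 207.22 - 4.95x.
Set SMB = MC: 207.22 - 4.95x = 33.19 + 1.58x → x* = 26.6508.
Height of the DWL triangle at x_m is MC(x_m) − SMB(x_m) = MEC(x_m) = 30.3579.
DWL = ½ × 4.6490 × 30.3579 = 70.5669.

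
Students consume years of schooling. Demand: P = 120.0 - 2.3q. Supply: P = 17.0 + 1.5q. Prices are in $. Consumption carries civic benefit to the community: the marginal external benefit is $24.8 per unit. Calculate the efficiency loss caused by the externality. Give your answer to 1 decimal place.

DWL = $80.9

Market equilibrium (private): 17.0 + 1.5q = 120.0 - 2.3q → q_m = 27.1053.
Social marginal benefit = demand + MEB = 144.8 - 2.3q.
Set SMB = MC: 144.8 - 2.3q = 17.0 + 1.5q → q* = 33.6316.
The loss is the area between SMB and MC from q* to q_m; with linear curves that's a triangle of height MEB(q_m).
DWL = ½ × 6.5263 × 24.8000 = 80.9261.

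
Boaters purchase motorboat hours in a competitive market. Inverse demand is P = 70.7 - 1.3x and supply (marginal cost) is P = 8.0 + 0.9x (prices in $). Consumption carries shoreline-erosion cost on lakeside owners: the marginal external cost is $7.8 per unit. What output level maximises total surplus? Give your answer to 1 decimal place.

x* = 25.0

Social marginal benefit = demand − MEC = 62.9 - 1.3x.
Set SMB = MC: 62.9 - 1.3x = 8.0 + 0.9x → x* = 24.9545.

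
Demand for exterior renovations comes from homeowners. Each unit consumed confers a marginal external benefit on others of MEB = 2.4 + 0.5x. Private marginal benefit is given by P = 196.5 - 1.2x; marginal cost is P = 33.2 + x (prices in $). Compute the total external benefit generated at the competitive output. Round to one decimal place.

Market equilibrium (private): 33.2 + x = 196.5 - 1.2x → x_m = 74.2273.
Total external benefit = ∫₀^{x_m} (2.4 + 0.5x) dx = 2.4×74.2273 + ½×0.5×74.2273² = 1555.5685.

$1555.6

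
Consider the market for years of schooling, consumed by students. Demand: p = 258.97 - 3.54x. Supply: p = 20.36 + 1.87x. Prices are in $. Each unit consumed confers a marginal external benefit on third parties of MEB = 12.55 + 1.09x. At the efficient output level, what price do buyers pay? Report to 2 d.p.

P = $53.16

Social marginal benefit = demand + MEB = 271.52 - 2.45x.
Set SMB = MC: 271.52 - 2.45x = 20.36 + 1.87x → x* = 58.1389.
Consumer price on the demand curve at x*: 258.97 − 3.54×58.1389 = 53.1583.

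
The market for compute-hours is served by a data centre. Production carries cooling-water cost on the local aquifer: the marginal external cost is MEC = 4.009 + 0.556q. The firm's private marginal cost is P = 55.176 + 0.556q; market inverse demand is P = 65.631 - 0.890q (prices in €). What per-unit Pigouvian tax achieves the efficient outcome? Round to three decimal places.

tax = €5.799 per unit

Social marginal cost = private MC + MEC = 59.185 + 1.112q.
Set SMC = demand: 59.185 + 1.112q = 65.631 - 0.890q → q* = 3.2198.
The Pigouvian tax equals MEC at q*: 4.009 + 0.556×3.2198 = 5.7992.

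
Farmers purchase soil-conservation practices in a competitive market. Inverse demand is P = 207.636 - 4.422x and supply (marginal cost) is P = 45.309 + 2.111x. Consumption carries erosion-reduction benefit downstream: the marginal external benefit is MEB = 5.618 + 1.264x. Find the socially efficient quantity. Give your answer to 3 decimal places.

Social marginal benefit = demand + MEB = 213.254 - 3.158x.
Set SMB = MC: 213.254 - 3.158x = 45.309 + 2.111x → x* = 31.8742.

x* = 31.874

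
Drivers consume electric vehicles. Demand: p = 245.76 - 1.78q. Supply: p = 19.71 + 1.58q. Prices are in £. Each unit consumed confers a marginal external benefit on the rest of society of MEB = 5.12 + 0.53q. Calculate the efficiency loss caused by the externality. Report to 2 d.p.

DWL = £293.77

Market equilibrium (private): 19.71 + 1.58q = 245.76 - 1.78q → q_m = 67.2768.
Social marginal benefit = demand + MEB = 250.88 - 1.25q.
Set SMB = MC: 250.88 - 1.25q = 19.71 + 1.58q → q* = 81.6855.
The loss is the area between SMB and MC from q* to q_m; with linear curves that's a triangle of height MEB(q_m).
DWL = ½ × 14.4087 × 40.7767 = 293.7696.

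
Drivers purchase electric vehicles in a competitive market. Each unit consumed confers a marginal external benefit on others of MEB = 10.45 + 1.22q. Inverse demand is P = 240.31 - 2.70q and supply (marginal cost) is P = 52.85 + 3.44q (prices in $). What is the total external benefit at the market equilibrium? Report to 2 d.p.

Market equilibrium (private): 52.85 + 3.44q = 240.31 - 2.70q → q_m = 30.5309.
Total external benefit = ∫₀^{q_m} (10.45 + 1.22q) dq = 10.45×30.5309 + ½×1.22×30.5309² = 887.6508.

$887.65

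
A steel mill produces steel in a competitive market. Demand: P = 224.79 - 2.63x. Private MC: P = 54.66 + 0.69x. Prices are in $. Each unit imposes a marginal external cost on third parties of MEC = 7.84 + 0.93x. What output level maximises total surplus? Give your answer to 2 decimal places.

Social marginal cost = private MC + MEC = 62.50 + 1.62x.
Set SMC = demand: 62.50 + 1.62x = 224.79 - 2.63x → x* = 38.1859.

x* = 38.19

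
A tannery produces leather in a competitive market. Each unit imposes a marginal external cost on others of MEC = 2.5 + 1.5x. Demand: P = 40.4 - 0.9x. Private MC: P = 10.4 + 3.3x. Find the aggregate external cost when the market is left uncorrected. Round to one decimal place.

Market equilibrium (private): 10.4 + 3.3x = 40.4 - 0.9x → x_m = 7.1429.
Total external cost = ∫₀^{x_m} (2.5 + 1.5x) dx = 2.5×7.1429 + ½×1.5×7.1429² = 56.1230.

56.1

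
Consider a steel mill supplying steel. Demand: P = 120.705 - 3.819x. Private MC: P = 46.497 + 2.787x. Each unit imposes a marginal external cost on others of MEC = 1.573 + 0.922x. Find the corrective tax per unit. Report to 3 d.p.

tax = 10.469 per unit

Social marginal cost = private MC + MEC = 48.070 + 3.709x.
Set SMC = demand: 48.070 + 3.709x = 120.705 - 3.819x → x* = 9.6486.
The Pigouvian tax equals MEC at x*: 1.573 + 0.922×9.6486 = 10.4690.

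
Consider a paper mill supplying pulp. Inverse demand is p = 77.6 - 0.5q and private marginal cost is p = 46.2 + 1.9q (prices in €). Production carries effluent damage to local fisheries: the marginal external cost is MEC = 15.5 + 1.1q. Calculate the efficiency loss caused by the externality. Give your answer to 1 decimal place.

Market equilibrium (private): 46.2 + 1.9q = 77.6 - 0.5q → q_m = 13.0833.
Social marginal cost = private MC + MEC = 61.7 + 3.0q.
Set SMC = demand: 61.7 + 3.0q = 77.6 - 0.5q → q* = 4.5429.
The loss is the area between SMC and demand from q* to q_m; with linear curves that's a triangle of height MEC(q_m).
DWL = ½ × 8.5404 × 29.8917 = 127.6435.

DWL = €127.6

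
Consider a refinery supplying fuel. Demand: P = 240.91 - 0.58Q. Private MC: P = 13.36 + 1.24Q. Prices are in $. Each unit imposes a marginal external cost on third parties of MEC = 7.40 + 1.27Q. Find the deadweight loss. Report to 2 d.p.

DWL = $4468.84

Market equilibrium (private): 13.36 + 1.24Q = 240.91 - 0.58Q → Q_m = 125.0275.
Social marginal cost = private MC + MEC = 20.76 + 2.51Q.
Set SMC = demand: 20.76 + 2.51Q = 240.91 - 0.58Q → Q* = 71.2460.
The welfare-loss triangle has base |Q_m − Q*| and height MEC(Q_m) (the vertical gap between SMC and demand is zero at Q* and MEC at Q_m).
DWL = ½ × 53.7815 × 166.1849 = 4468.8366.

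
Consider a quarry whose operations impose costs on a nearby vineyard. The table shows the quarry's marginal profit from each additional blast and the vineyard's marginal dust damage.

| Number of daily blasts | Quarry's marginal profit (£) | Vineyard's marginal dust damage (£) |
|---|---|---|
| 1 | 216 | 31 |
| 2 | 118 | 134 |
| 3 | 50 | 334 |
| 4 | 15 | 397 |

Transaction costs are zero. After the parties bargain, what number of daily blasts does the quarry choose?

1

Bargaining reaches the level where marginal profit last exceeds marginal dust damage.
That holds through level 1 (216 ≥ 31) but not at 2 (118 < 134).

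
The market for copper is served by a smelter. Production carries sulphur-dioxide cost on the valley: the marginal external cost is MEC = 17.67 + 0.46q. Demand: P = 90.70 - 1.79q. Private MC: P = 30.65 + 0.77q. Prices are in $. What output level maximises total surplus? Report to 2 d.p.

q* = 14.03

Social marginal cost = private MC + MEC = 48.32 + 1.23q.
Set SMC = demand: 48.32 + 1.23q = 90.70 - 1.79q → q* = 14.0331.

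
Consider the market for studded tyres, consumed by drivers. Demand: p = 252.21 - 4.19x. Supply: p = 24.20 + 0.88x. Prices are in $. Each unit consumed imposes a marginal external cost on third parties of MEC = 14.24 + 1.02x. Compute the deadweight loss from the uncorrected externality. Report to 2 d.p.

Market equilibrium (private): 24.20 + 0.88x = 252.21 - 4.19x → x_m = 44.9724.
Social marginal benefit = demand − MEC = 237.97 - 5.21x.
Set SMB = MC: 237.97 - 5.21x = 24.20 + 0.88x → x* = 35.1018.
Between x* and x_m the wedge MC − SMB runs linearly from 0 to MEC(x_m), so the loss is a triangle.
DWL = ½ × 9.8706 × 60.1118 = 296.6698.

DWL = $296.67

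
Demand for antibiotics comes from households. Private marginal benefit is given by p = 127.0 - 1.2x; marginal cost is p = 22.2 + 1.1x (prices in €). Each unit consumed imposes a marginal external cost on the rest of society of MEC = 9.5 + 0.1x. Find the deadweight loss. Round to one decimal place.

Market equilibrium (private): 22.2 + 1.1x = 127.0 - 1.2x → x_m = 45.5652.
Social marginal benefit = demand − MEC = 117.5 - 1.3x.
Set SMB = MC: 117.5 - 1.3x = 22.2 + 1.1x → x* = 39.7083.
The loss is the area between SMB and MC from x* to x_m; with linear curves that's a triangle of height MEC(x_m).
DWL = ½ × 5.8569 × 14.0565 = 41.1638.

DWL = €41.2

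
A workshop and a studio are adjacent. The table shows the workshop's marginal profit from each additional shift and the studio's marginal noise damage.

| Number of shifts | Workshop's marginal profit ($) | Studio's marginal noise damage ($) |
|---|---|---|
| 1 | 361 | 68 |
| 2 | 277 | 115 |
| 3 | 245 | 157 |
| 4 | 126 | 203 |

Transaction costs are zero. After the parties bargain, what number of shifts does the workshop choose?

Bargaining reaches the level where marginal profit last exceeds marginal noise damage.
That holds through level 3 (245 ≥ 157) but not at 4 (126 < 203).

3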